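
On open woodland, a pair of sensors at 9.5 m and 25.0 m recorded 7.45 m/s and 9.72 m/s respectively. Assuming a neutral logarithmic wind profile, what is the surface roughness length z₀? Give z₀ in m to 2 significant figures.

Log law: V(z) ∝ ln(z/z₀). With r = V₁/V₂ = 7.45/9.72 = 0.76646,
r · ln(z₂/z₀) = ln(z₁/z₀) ⇒ ln z₀ = (ln z₁ − r·ln z₂)/(1 − r)
ln z₀ = (2.25129 − 0.76646×3.21888) / 0.23354 = -0.9243
z₀ = exp(-0.9243) = 0.3968 m

z₀ ≈ 0.40 m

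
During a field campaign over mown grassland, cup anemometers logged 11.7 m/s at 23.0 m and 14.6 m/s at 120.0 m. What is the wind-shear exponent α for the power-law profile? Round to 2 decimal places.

α ≈ 0.13

Power law: V₂/V₁ = (z₂/z₁)^α ⇒ α = ln(V₂/V₁) / ln(z₂/z₁)
α = ln(14.6/11.7) / ln(120.0/23.0) = ln(1.2479) / ln(5.2174)
  = 0.22143 / 1.65200 = 0.13404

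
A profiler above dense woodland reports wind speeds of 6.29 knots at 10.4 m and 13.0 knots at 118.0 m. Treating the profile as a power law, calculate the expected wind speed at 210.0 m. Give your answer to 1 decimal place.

15.4 knots

First find α: α = ln(V₂/V₁)/ln(z₂/z₁) = ln(13.0/6.29)/ln(118.0/10.4) = 0.72599/2.42888 = 0.2989
Extrapolate from 118.0 m to 210.0 m: V₃ = 13.0 × (210.0/118.0)^0.2989 = 13.0 × 1.1880 = 15.4443 knots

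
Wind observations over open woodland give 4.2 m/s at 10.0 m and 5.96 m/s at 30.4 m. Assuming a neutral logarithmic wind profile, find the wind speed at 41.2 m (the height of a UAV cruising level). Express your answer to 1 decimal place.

6.4 m/s

Log law: V ∝ ln(z/z₀). From the pair, with r = V₁/V₂ = 0.70470,
ln z₀ = (ln z₁ − r·ln z₂)/(1 − r) = (2.3026 − 0.70470×3.4144)/0.29530 = -0.3507 → z₀ = 0.7042 m
V₃ = V₁ · ln(z₃/z₀)/ln(z₁/z₀) = 4.2 × 4.0691/2.6533 = 6.4412 m/s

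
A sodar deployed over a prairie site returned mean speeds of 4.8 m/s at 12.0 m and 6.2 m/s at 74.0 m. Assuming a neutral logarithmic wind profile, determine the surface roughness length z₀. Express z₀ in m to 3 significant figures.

Log law: V(z) ∝ ln(z/z₀). With r = V₁/V₂ = 4.8/6.2 = 0.77419,
r · ln(z₂/z₀) = ln(z₁/z₀) ⇒ ln z₀ = (ln z₁ − r·ln z₂)/(1 − r)
ln z₀ = (2.48491 − 0.77419×4.30407) / 0.22581 = -3.7522
z₀ = exp(-3.7522) = 0.02347 m

z₀ ≈ 0.0235 m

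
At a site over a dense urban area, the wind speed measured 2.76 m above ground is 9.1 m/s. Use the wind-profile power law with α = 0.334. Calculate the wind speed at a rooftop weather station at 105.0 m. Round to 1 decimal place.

Power-law profile: V₂ = V₁ · (z₂/z₁)^α
V₂ = 9.1 × (105.0/2.76)^0.334 = 9.1 × (38.0435)^0.334
    = 9.1 × 3.3714 = 30.6800 m/s

30.7 m/s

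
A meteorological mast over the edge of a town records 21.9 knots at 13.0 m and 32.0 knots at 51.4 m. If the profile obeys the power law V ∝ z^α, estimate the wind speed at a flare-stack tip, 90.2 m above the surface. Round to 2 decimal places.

First find α: α = ln(V₂/V₁)/ln(z₂/z₁) = ln(32.0/21.9)/ln(51.4/13.0) = 0.37925/1.37469 = 0.2759
Extrapolate from 51.4 m to 90.2 m: V₃ = 32.0 × (90.2/51.4)^0.2759 = 32.0 × 1.1678 = 37.3708 knots

37.37 knots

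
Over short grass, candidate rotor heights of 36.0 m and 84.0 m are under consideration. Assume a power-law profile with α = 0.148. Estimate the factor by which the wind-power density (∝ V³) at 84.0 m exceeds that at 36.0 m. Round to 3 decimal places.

1.457

Speed ratio: V_B/V_A = (z_B/z_A)^α = (84.0/36.0)^0.148 = (2.3333)^0.148 = 1.13360
Power-density ratio: P_B/P_A = (V_B/V_A)³ = (1.13360)³ = 1.45674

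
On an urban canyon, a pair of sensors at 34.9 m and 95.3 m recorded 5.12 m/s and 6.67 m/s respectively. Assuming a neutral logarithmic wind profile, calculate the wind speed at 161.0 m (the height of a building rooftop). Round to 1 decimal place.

7.5 m/s

Log law: V ∝ ln(z/z₀). From the pair, with r = V₁/V₂ = 0.76762,
ln z₀ = (ln z₁ − r·ln z₂)/(1 − r) = (3.5525 − 0.76762×4.5570)/0.23238 = 0.2343 → z₀ = 1.264 m
V₃ = V₁ · ln(z₃/z₀)/ln(z₁/z₀) = 5.12 × 4.8471/3.3182 = 7.4791 m/s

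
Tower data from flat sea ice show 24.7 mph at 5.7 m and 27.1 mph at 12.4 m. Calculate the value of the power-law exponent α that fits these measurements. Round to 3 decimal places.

α ≈ 0.119

Power law: V₂/V₁ = (z₂/z₁)^α ⇒ α = ln(V₂/V₁) / ln(z₂/z₁)
α = ln(27.1/24.7) / ln(12.4/5.7) = ln(1.0972) / ln(2.1754)
  = 0.09273 / 0.77723 = 0.11931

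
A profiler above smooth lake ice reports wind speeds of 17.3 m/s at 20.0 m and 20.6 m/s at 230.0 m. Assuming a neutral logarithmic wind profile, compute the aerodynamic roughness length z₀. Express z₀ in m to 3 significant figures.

Log law: V(z) ∝ ln(z/z₀). With r = V₁/V₂ = 17.3/20.6 = 0.83981,
r · ln(z₂/z₀) = ln(z₁/z₀) ⇒ ln z₀ = (ln z₁ − r·ln z₂)/(1 − r)
ln z₀ = (2.99573 − 0.83981×5.43808) / 0.16019 = -9.8081
z₀ = exp(-9.8081) = 0.00005500 m

z₀ ≈ 0.0000550 m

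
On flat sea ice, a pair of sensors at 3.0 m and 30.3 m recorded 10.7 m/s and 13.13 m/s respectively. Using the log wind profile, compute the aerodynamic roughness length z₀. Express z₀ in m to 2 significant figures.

z₀ ≈ 0.00011 m

Log law: V(z) ∝ ln(z/z₀). With r = V₁/V₂ = 10.7/13.13 = 0.81493,
r · ln(z₂/z₀) = ln(z₁/z₀) ⇒ ln z₀ = (ln z₁ − r·ln z₂)/(1 − r)
ln z₀ = (1.09861 − 0.81493×3.41115) / 0.18507 = -9.0842
z₀ = exp(-9.0842) = 0.0001134 m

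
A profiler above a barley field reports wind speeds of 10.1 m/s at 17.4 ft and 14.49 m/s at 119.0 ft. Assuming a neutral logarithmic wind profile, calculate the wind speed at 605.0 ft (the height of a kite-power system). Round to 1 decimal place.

Log law: V ∝ ln(z/z₀). From the pair, with r = V₁/V₂ = 0.69703,
ln z₀ = (ln z₁ − r·ln z₂)/(1 − r) = (2.8565 − 0.69703×4.7791)/0.30297 = -1.5669 → z₀ = 0.2087 ft
V₃ = V₁ · ln(z₃/z₀)/ln(z₁/z₀) = 10.1 × 7.9722/4.4234 = 18.2029 m/s

18.2 m/s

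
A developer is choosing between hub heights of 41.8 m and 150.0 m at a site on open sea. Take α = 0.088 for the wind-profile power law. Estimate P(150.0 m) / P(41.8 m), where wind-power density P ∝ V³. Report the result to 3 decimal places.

Speed ratio: V_B/V_A = (z_B/z_A)^α = (150.0/41.8)^0.088 = (3.5885)^0.088 = 1.11901
Power-density ratio: P_B/P_A = (V_B/V_A)³ = (1.11901)³ = 1.40119

1.401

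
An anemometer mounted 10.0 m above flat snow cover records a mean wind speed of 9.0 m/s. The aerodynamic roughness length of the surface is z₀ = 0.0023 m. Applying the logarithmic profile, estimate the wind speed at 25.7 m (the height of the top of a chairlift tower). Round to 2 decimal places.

Log law: V(z) ∝ ln(z/z₀), so V₂/V₁ = ln(z₂/z₀) / ln(z₁/z₀).
ln(25.7/0.0023) = 9.3213, ln(10.0/0.0023) = 8.3774
V₂ = 9.0 × 9.3213/8.3774 = 9.0 × 1.1127 = 10.0141 m/s

10.01 m/s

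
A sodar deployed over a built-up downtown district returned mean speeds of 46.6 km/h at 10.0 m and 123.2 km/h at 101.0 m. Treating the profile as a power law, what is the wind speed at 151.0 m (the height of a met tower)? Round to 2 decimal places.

145.89 km/h

First find α: α = ln(V₂/V₁)/ln(z₂/z₁) = ln(123.2/46.6)/ln(101.0/10.0) = 0.97221/2.31254 = 0.4204
Extrapolate from 101.0 m to 151.0 m: V₃ = 123.2 × (151.0/101.0)^0.4204 = 123.2 × 1.1842 = 145.8940 km/h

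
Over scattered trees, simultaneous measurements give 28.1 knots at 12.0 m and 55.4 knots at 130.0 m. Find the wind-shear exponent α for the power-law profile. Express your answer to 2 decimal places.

Power law: V₂/V₁ = (z₂/z₁)^α ⇒ α = ln(V₂/V₁) / ln(z₂/z₁)
α = ln(55.4/28.1) / ln(130.0/12.0) = ln(1.9715) / ln(10.8333)
  = 0.67881 / 2.38263 = 0.28490

α ≈ 0.28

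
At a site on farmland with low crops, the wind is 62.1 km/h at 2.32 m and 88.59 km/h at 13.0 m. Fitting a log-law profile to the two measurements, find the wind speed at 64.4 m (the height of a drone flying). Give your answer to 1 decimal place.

113.2 km/h

Log law: V ∝ ln(z/z₀). From the pair, with r = V₁/V₂ = 0.70098,
ln z₀ = (ln z₁ − r·ln z₂)/(1 − r) = (0.8416 − 0.70098×2.5649)/0.29902 = -3.1985 → z₀ = 0.04082 m
V₃ = V₁ · ln(z₃/z₀)/ln(z₁/z₀) = 62.1 × 7.3636/4.0401 = 113.1860 km/h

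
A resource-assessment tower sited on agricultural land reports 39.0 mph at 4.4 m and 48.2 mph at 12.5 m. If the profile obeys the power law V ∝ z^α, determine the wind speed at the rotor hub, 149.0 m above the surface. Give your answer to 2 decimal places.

First find α: α = ln(V₂/V₁)/ln(z₂/z₁) = ln(48.2/39.0)/ln(12.5/4.4) = 0.21180/1.04412 = 0.2028
Extrapolate from 12.5 m to 149.0 m: V₃ = 48.2 × (149.0/12.5)^0.2028 = 48.2 × 1.6532 = 79.6831 mph

79.68 mph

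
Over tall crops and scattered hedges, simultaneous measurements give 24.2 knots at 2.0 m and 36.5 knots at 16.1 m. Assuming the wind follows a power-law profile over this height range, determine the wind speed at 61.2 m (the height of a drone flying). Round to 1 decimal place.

First find α: α = ln(V₂/V₁)/ln(z₂/z₁) = ln(36.5/24.2)/ln(16.1/2.0) = 0.41096/2.08567 = 0.1970
Extrapolate from 16.1 m to 61.2 m: V₃ = 36.5 × (61.2/16.1)^0.1970 = 36.5 × 1.3010 = 47.4855 knots

47.5 knots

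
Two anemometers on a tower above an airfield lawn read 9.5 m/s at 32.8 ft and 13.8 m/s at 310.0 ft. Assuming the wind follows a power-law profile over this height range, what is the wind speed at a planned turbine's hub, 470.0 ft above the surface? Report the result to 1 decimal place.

First find α: α = ln(V₂/V₁)/ln(z₂/z₁) = ln(13.8/9.5)/ln(310.0/32.8) = 0.37338/2.24614 = 0.1662
Extrapolate from 310.0 ft to 470.0 ft: V₃ = 13.8 × (470.0/310.0)^0.1662 = 13.8 × 1.0716 = 14.7885 m/s

14.8 m/s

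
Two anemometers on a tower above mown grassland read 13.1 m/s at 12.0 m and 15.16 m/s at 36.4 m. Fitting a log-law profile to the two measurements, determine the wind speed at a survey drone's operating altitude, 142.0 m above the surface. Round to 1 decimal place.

17.7 m/s

Log law: V ∝ ln(z/z₀). From the pair, with r = V₁/V₂ = 0.86412,
ln z₀ = (ln z₁ − r·ln z₂)/(1 − r) = (2.4849 − 0.86412×3.5946)/0.13588 = -4.5717 → z₀ = 0.01034 m
V₃ = V₁ · ln(z₃/z₀)/ln(z₁/z₀) = 13.1 × 9.5275/7.0566 = 17.6871 m/s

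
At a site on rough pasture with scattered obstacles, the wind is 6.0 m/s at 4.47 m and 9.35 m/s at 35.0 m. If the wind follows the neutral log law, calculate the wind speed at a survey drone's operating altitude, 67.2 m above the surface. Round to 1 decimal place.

10.4 m/s

Log law: V ∝ ln(z/z₀). From the pair, with r = V₁/V₂ = 0.64171,
ln z₀ = (ln z₁ − r·ln z₂)/(1 − r) = (1.4974 − 0.64171×3.5553)/0.35829 = -2.1885 → z₀ = 0.1121 m
V₃ = V₁ · ln(z₃/z₀)/ln(z₁/z₀) = 6.0 × 6.3962/3.6859 = 10.4119 m/s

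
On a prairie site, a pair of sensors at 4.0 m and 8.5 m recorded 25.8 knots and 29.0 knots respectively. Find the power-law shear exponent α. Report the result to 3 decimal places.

Power law: V₂/V₁ = (z₂/z₁)^α ⇒ α = ln(V₂/V₁) / ln(z₂/z₁)
α = ln(29.0/25.8) / ln(8.5/4.0) = ln(1.1240) / ln(2.1250)
  = 0.11692 / 0.75377 = 0.15512

α ≈ 0.155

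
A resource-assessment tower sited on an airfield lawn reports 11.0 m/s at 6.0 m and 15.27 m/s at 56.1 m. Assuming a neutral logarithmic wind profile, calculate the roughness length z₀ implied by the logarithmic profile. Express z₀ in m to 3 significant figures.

Log law: V(z) ∝ ln(z/z₀). With r = V₁/V₂ = 11.0/15.27 = 0.72037,
r · ln(z₂/z₀) = ln(z₁/z₀) ⇒ ln z₀ = (ln z₁ − r·ln z₂)/(1 − r)
ln z₀ = (1.79176 − 0.72037×4.02714) / 0.27963 = -3.9668
z₀ = exp(-3.9668) = 0.01893 m

z₀ ≈ 0.0189 m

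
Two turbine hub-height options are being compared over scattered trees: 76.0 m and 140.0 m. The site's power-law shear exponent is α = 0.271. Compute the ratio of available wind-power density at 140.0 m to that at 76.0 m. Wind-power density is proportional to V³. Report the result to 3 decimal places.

1.643

Speed ratio: V_B/V_A = (z_B/z_A)^α = (140.0/76.0)^0.271 = (1.8421)^0.271 = 1.18005
Power-density ratio: P_B/P_A = (V_B/V_A)³ = (1.18005)³ = 1.64324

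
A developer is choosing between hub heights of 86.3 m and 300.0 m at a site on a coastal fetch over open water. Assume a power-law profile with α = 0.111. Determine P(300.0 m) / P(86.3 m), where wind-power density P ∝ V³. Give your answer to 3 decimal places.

Speed ratio: V_B/V_A = (z_B/z_A)^α = (300.0/86.3)^0.111 = (3.4762)^0.111 = 1.14832
Power-density ratio: P_B/P_A = (V_B/V_A)³ = (1.14832)³ = 1.51422

1.514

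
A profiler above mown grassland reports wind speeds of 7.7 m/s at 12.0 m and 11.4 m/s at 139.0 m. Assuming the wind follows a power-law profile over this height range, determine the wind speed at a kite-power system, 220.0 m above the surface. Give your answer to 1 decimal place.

First find α: α = ln(V₂/V₁)/ln(z₂/z₁) = ln(11.4/7.7)/ln(139.0/12.0) = 0.39239/2.44957 = 0.1602
Extrapolate from 139.0 m to 220.0 m: V₃ = 11.4 × (220.0/139.0)^0.1602 = 11.4 × 1.0763 = 12.2701 m/s

12.3 m/s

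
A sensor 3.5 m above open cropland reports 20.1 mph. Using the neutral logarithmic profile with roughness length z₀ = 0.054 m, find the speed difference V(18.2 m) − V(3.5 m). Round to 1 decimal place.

Log law: V₂ = V₁ · ln(z₂/z₀)/ln(z₁/z₀) = 20.1 × 5.8202/4.1715 = 28.0438 mph
ΔV = 28.0438 − 20.1 = 7.9438 mph

7.9 mph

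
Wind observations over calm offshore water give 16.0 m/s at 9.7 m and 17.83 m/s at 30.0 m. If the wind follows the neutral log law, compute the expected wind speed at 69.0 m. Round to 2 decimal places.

19.18 m/s

Log law: V ∝ ln(z/z₀). From the pair, with r = V₁/V₂ = 0.89736,
ln z₀ = (ln z₁ − r·ln z₂)/(1 − r) = (2.2721 − 0.89736×3.4012)/0.10264 = -7.5995 → z₀ = 0.0005007 m
V₃ = V₁ · ln(z₃/z₀)/ln(z₁/z₀) = 16.0 × 11.8336/9.8717 = 19.1800 m/s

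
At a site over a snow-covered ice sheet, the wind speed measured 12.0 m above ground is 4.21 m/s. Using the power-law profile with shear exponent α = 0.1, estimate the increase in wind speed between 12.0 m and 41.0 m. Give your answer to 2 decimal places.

0.55 m/s

Power law: V₂ = V₁ · (z₂/z₁)^α = 4.21 × (3.4167)^0.1 = 4.7604 m/s
ΔV = 4.7604 − 4.21 = 0.5504 m/s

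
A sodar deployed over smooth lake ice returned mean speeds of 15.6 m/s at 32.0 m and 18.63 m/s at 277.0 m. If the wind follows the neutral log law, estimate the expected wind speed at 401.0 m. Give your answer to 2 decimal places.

19.15 m/s

Log law: V ∝ ln(z/z₀). From the pair, with r = V₁/V₂ = 0.83736,
ln z₀ = (ln z₁ − r·ln z₂)/(1 − r) = (3.4657 − 0.83736×5.6240)/0.16264 = -7.6462 → z₀ = 0.0004779 m
V₃ = V₁ · ln(z₃/z₀)/ln(z₁/z₀) = 15.6 × 13.6402/11.1119 = 19.1494 m/s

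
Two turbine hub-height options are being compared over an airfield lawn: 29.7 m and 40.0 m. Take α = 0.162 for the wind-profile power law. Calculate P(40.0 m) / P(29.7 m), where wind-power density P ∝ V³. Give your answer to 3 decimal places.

Speed ratio: V_B/V_A = (z_B/z_A)^α = (40.0/29.7)^0.162 = (1.3468)^0.162 = 1.04941
Power-density ratio: P_B/P_A = (V_B/V_A)³ = (1.04941)³ = 1.15569

1.156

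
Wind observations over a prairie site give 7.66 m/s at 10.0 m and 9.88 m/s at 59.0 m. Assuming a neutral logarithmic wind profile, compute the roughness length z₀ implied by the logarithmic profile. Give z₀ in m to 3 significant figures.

Log law: V(z) ∝ ln(z/z₀). With r = V₁/V₂ = 7.66/9.88 = 0.77530,
r · ln(z₂/z₀) = ln(z₁/z₀) ⇒ ln z₀ = (ln z₁ − r·ln z₂)/(1 − r)
ln z₀ = (2.30259 − 0.77530×4.07754) / 0.22470 = -3.8218
z₀ = exp(-3.8218) = 0.02189 m

z₀ ≈ 0.0219 m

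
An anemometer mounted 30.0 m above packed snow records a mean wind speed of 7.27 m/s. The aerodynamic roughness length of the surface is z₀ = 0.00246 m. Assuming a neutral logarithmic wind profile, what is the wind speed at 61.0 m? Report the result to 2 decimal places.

Log law: V(z) ∝ ln(z/z₀), so V₂/V₁ = ln(z₂/z₀) / ln(z₁/z₀).
ln(61.0/0.00246) = 10.1185, ln(30.0/0.00246) = 9.4088
V₂ = 7.27 × 10.1185/9.4088 = 7.27 × 1.0754 = 7.8184 m/s

7.82 m/s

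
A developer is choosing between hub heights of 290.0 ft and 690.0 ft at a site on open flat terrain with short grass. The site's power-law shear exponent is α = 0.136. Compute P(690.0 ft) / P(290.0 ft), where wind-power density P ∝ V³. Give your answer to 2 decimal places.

1.42

Speed ratio: V_B/V_A = (z_B/z_A)^α = (690.0/290.0)^0.136 = (2.3793)^0.136 = 1.12512
Power-density ratio: P_B/P_A = (V_B/V_A)³ = (1.12512)³ = 1.42427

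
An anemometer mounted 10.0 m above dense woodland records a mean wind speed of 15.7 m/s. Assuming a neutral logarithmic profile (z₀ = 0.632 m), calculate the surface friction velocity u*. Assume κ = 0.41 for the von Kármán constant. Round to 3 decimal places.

Log law: V(z) = (u*/κ) · ln(z/z₀) ⇒ u* = κ · V / ln(z/z₀)
u* = 0.41 × 15.7 / ln(10.0/0.632) = 0.41 × 15.7 / 2.7615
   = 6.4370 / 2.7615 = 2.3310 m/s

u* ≈ 2.331 m/s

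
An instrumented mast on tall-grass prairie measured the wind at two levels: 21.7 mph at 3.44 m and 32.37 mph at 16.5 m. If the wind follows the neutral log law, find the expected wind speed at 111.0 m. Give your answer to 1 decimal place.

45.3 mph

Log law: V ∝ ln(z/z₀). From the pair, with r = V₁/V₂ = 0.67037,
ln z₀ = (ln z₁ − r·ln z₂)/(1 − r) = (1.2355 − 0.67037×2.8034)/0.32963 = -1.9532 → z₀ = 0.1418 m
V₃ = V₁ · ln(z₃/z₀)/ln(z₁/z₀) = 21.7 × 6.6627/3.1887 = 45.3421 mph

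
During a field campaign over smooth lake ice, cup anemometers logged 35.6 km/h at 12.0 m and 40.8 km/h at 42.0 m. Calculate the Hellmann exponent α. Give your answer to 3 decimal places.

Power law: V₂/V₁ = (z₂/z₁)^α ⇒ α = ln(V₂/V₁) / ln(z₂/z₁)
α = ln(40.8/35.6) / ln(42.0/12.0) = ln(1.1461) / ln(3.5000)
  = 0.13634 / 1.25276 = 0.10883

α ≈ 0.109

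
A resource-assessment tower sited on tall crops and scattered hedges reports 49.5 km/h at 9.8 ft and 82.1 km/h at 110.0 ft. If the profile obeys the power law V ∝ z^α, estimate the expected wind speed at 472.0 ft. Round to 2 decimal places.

First find α: α = ln(V₂/V₁)/ln(z₂/z₁) = ln(82.1/49.5)/ln(110.0/9.8) = 0.50597/2.41810 = 0.2092
Extrapolate from 110.0 ft to 472.0 ft: V₃ = 82.1 × (472.0/110.0)^0.2092 = 82.1 × 1.3563 = 111.3521 km/h

111.35 km/h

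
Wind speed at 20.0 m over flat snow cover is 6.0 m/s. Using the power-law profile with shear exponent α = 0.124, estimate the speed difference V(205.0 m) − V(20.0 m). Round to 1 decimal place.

2.0 m/s

Power law: V₂ = V₁ · (z₂/z₁)^α = 6.0 × (10.2500)^0.124 = 8.0072 m/s
ΔV = 8.0072 − 6.0 = 2.0072 m/s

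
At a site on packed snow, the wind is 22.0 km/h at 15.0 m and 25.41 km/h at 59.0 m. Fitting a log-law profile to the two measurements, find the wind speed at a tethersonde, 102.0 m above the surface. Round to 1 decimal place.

Log law: V ∝ ln(z/z₀). From the pair, with r = V₁/V₂ = 0.86580,
ln z₀ = (ln z₁ − r·ln z₂)/(1 − r) = (2.7081 − 0.86580×4.0775)/0.13420 = -6.1274 → z₀ = 0.002182 m
V₃ = V₁ · ln(z₃/z₀)/ln(z₁/z₀) = 22.0 × 10.7523/8.8354 = 26.7731 km/h

26.8 km/h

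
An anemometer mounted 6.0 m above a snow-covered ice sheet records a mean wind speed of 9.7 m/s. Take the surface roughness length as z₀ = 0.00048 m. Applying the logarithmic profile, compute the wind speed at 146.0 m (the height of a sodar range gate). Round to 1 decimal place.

13.0 m/s

Log law: V(z) ∝ ln(z/z₀), so V₂/V₁ = ln(z₂/z₀) / ln(z₁/z₀).
ln(146.0/0.00048) = 12.6253, ln(6.0/0.00048) = 9.4335
V₂ = 9.7 × 12.6253/9.4335 = 9.7 × 1.3384 = 12.9820 m/s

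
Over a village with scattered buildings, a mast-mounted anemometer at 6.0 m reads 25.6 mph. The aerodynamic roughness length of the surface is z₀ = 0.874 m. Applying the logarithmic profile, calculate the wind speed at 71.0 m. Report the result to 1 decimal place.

Log law: V(z) ∝ ln(z/z₀), so V₂/V₁ = ln(z₂/z₀) / ln(z₁/z₀).
ln(71.0/0.874) = 4.3974, ln(6.0/0.874) = 1.9264
V₂ = 25.6 × 4.3974/1.9264 = 25.6 × 2.2826 = 58.4356 mph

58.4 mph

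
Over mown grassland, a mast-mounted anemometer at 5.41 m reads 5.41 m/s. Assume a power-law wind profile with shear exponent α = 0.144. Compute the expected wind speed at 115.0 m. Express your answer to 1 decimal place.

8.4 m/s

Power-law profile: V₂ = V₁ · (z₂/z₁)^α
V₂ = 5.41 × (115.0/5.41)^0.144 = 5.41 × (21.2569)^0.144
    = 5.41 × 1.5530 = 8.4015 m/s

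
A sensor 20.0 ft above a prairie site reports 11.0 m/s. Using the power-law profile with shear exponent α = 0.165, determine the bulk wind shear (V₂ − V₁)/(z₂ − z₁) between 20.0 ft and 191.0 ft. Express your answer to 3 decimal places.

0.029 m/s/ft

Power law: V₂ = V₁ · (z₂/z₁)^α = 11.0 × (9.5500)^0.165 = 15.9622 m/s
ΔV/Δz = (15.9622 − 11.0)/(191.0 − 20.0) = 4.9622/171.0000 = 0.02902 m/s/ft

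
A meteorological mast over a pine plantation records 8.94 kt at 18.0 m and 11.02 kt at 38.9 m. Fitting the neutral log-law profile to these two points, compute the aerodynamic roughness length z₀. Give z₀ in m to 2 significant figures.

z₀ ≈ 0.66 m

Log law: V(z) ∝ ln(z/z₀). With r = V₁/V₂ = 8.94/11.02 = 0.81125,
r · ln(z₂/z₀) = ln(z₁/z₀) ⇒ ln z₀ = (ln z₁ − r·ln z₂)/(1 − r)
ln z₀ = (2.89037 − 0.81125×3.66099) / 0.18875 = -0.4218
z₀ = exp(-0.4218) = 0.6559 m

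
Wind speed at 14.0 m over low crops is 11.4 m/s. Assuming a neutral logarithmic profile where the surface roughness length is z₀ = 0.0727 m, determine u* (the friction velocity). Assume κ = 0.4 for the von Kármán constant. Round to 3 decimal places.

Log law: V(z) = (u*/κ) · ln(z/z₀) ⇒ u* = κ · V / ln(z/z₀)
u* = 0.4 × 11.4 / ln(14.0/0.0727) = 0.4 × 11.4 / 5.2605
   = 4.5600 / 5.2605 = 0.8668 m/s

u* ≈ 0.867 m/s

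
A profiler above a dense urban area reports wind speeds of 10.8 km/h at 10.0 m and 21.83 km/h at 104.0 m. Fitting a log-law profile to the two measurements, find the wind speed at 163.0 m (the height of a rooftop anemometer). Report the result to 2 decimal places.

Log law: V ∝ ln(z/z₀). From the pair, with r = V₁/V₂ = 0.49473,
ln z₀ = (ln z₁ − r·ln z₂)/(1 − r) = (2.3026 − 0.49473×4.6444)/0.50527 = 0.0096 → z₀ = 1.010 m
V₃ = V₁ · ln(z₃/z₀)/ln(z₁/z₀) = 10.8 × 5.0841/2.2930 = 23.9465 km/h

23.95 km/h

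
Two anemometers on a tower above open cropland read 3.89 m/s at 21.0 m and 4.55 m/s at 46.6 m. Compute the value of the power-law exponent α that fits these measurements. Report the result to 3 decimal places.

α ≈ 0.197

Power law: V₂/V₁ = (z₂/z₁)^α ⇒ α = ln(V₂/V₁) / ln(z₂/z₁)
α = ln(4.55/3.89) / ln(46.6/21.0) = ln(1.1697) / ln(2.2190)
  = 0.15672 / 0.79708 = 0.19662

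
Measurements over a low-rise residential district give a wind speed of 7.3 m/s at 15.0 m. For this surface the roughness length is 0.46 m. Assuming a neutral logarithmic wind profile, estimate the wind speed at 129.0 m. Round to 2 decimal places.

11.81 m/s

Log law: V(z) ∝ ln(z/z₀), so V₂/V₁ = ln(z₂/z₀) / ln(z₁/z₀).
ln(129.0/0.46) = 5.6363, ln(15.0/0.46) = 3.4846
V₂ = 7.3 × 5.6363/3.4846 = 7.3 × 1.6175 = 11.8078 m/s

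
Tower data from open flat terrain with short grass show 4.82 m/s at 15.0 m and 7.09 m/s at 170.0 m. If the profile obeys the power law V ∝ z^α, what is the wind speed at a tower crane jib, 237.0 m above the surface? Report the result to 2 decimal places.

7.47 m/s

First find α: α = ln(V₂/V₁)/ln(z₂/z₁) = ln(7.09/4.82)/ln(170.0/15.0) = 0.38591/2.42775 = 0.1590
Extrapolate from 170.0 m to 237.0 m: V₃ = 7.09 × (237.0/170.0)^0.1590 = 7.09 × 1.0542 = 7.4745 m/s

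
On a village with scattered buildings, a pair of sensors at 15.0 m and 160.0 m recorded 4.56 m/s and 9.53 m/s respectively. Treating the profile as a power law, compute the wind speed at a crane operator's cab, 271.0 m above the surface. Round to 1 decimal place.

First find α: α = ln(V₂/V₁)/ln(z₂/z₁) = ln(9.53/4.56)/ln(160.0/15.0) = 0.73712/2.36712 = 0.3114
Extrapolate from 160.0 m to 271.0 m: V₃ = 9.53 × (271.0/160.0)^0.3114 = 9.53 × 1.1783 = 11.2294 m/s

11.2 m/s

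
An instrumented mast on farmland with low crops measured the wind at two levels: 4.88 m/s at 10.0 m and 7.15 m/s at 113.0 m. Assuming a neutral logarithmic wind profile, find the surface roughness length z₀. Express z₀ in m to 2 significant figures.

z₀ ≈ 0.054 m

Log law: V(z) ∝ ln(z/z₀). With r = V₁/V₂ = 4.88/7.15 = 0.68252,
r · ln(z₂/z₀) = ln(z₁/z₀) ⇒ ln z₀ = (ln z₁ − r·ln z₂)/(1 − r)
ln z₀ = (2.30259 − 0.68252×4.72739) / 0.31748 = -2.9102
z₀ = exp(-2.9102) = 0.05446 m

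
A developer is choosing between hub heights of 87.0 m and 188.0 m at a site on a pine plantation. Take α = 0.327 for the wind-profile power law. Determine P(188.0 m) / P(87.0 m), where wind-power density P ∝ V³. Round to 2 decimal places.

2.13

Speed ratio: V_B/V_A = (z_B/z_A)^α = (188.0/87.0)^0.327 = (2.1609)^0.327 = 1.28655
Power-density ratio: P_B/P_A = (V_B/V_A)³ = (1.28655)³ = 2.12951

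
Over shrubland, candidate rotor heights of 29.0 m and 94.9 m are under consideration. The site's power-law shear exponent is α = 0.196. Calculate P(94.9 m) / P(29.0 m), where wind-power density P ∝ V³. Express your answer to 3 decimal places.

Speed ratio: V_B/V_A = (z_B/z_A)^α = (94.9/29.0)^0.196 = (3.2724)^0.196 = 1.26158
Power-density ratio: P_B/P_A = (V_B/V_A)³ = (1.26158)³ = 2.00790

2.008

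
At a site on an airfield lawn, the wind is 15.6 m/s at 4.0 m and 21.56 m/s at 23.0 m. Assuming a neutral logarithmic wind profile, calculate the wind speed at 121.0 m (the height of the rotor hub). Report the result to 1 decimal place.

Log law: V ∝ ln(z/z₀). From the pair, with r = V₁/V₂ = 0.72356,
ln z₀ = (ln z₁ − r·ln z₂)/(1 − r) = (1.3863 − 0.72356×3.1355)/0.27644 = -3.1921 → z₀ = 0.04108 m
V₃ = V₁ · ln(z₃/z₀)/ln(z₁/z₀) = 15.6 × 7.9879/4.5784 = 27.2171 m/s

27.2 m/s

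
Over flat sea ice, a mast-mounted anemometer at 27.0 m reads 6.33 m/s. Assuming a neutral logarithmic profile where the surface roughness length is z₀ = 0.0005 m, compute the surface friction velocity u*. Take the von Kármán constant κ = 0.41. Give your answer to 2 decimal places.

Log law: V(z) = (u*/κ) · ln(z/z₀) ⇒ u* = κ · V / ln(z/z₀)
u* = 0.41 × 6.33 / ln(27.0/0.0005) = 0.41 × 6.33 / 10.8967
   = 2.5953 / 10.8967 = 0.2382 m/s

u* ≈ 0.24 m/s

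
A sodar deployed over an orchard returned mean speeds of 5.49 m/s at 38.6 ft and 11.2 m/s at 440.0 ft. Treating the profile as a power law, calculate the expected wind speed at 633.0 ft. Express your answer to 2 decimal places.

First find α: α = ln(V₂/V₁)/ln(z₂/z₁) = ln(11.2/5.49)/ln(440.0/38.6) = 0.71299/2.43352 = 0.2930
Extrapolate from 440.0 ft to 633.0 ft: V₃ = 11.2 × (633.0/440.0)^0.2930 = 11.2 × 1.1124 = 12.4593 m/s

12.46 m/s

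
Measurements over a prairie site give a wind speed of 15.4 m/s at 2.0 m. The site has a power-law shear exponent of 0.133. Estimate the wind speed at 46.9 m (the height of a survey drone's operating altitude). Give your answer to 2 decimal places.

23.43 m/s

Power-law profile: V₂ = V₁ · (z₂/z₁)^α
V₂ = 15.4 × (46.9/2.0)^0.133 = 15.4 × (23.4500)^0.133
    = 15.4 × 1.5213 = 23.4288 m/s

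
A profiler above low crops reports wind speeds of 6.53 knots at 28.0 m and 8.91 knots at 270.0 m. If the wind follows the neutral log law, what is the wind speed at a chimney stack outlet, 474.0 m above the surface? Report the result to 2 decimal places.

Log law: V ∝ ln(z/z₀). From the pair, with r = V₁/V₂ = 0.73288,
ln z₀ = (ln z₁ − r·ln z₂)/(1 − r) = (3.3322 − 0.73288×5.5984)/0.26712 = -2.8856 → z₀ = 0.05582 m
V₃ = V₁ · ln(z₃/z₀)/ln(z₁/z₀) = 6.53 × 9.0468/6.2178 = 9.5010 knots

9.50 knots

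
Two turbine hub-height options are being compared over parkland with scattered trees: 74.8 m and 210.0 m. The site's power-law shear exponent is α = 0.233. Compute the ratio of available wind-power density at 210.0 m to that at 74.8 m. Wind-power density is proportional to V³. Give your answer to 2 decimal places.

Speed ratio: V_B/V_A = (z_B/z_A)^α = (210.0/74.8)^0.233 = (2.8075)^0.233 = 1.27191
Power-density ratio: P_B/P_A = (V_B/V_A)³ = (1.27191)³ = 2.05766

2.06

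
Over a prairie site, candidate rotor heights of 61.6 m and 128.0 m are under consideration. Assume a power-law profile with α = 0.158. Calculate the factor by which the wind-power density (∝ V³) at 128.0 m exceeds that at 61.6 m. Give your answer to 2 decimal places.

1.41

Speed ratio: V_B/V_A = (z_B/z_A)^α = (128.0/61.6)^0.158 = (2.0779)^0.158 = 1.12250
Power-density ratio: P_B/P_A = (V_B/V_A)³ = (1.12250)³ = 1.41435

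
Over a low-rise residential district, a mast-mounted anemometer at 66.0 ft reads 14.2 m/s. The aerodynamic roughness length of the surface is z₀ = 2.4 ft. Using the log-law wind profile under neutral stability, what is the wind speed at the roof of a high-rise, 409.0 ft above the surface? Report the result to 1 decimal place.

22.0 m/s

Log law: V(z) ∝ ln(z/z₀), so V₂/V₁ = ln(z₂/z₀) / ln(z₁/z₀).
ln(409.0/2.4) = 5.1382, ln(66.0/2.4) = 3.3142
V₂ = 14.2 × 5.1382/3.3142 = 14.2 × 1.5504 = 22.0154 m/s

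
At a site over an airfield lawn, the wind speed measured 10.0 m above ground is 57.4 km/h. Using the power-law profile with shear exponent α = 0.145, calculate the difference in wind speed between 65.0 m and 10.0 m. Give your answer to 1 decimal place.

17.9 km/h

Power law: V₂ = V₁ · (z₂/z₁)^α = 57.4 × (6.5000)^0.145 = 75.2982 km/h
ΔV = 75.2982 − 57.4 = 17.8982 km/h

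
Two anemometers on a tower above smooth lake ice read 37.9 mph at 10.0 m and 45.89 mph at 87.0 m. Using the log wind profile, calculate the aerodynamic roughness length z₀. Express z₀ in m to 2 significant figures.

Log law: V(z) ∝ ln(z/z₀). With r = V₁/V₂ = 37.9/45.89 = 0.82589,
r · ln(z₂/z₀) = ln(z₁/z₀) ⇒ ln z₀ = (ln z₁ − r·ln z₂)/(1 − r)
ln z₀ = (2.30259 − 0.82589×4.46591) / 0.17411 = -7.9590
z₀ = exp(-7.9590) = 0.0003495 m

z₀ ≈ 0.00035 m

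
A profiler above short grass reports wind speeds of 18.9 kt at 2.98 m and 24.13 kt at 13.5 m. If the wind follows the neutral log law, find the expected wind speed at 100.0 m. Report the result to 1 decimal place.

31.1 kt

Log law: V ∝ ln(z/z₀). From the pair, with r = V₁/V₂ = 0.78326,
ln z₀ = (ln z₁ − r·ln z₂)/(1 − r) = (1.0919 − 0.78326×2.6027)/0.21674 = -4.3676 → z₀ = 0.01268 m
V₃ = V₁ · ln(z₃/z₀)/ln(z₁/z₀) = 18.9 × 8.9728/5.4596 = 31.0622 kt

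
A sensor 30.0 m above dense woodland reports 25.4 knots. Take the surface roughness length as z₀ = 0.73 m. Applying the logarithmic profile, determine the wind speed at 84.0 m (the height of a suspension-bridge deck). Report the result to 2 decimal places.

32.44 knots

Log law: V(z) ∝ ln(z/z₀), so V₂/V₁ = ln(z₂/z₀) / ln(z₁/z₀).
ln(84.0/0.73) = 4.7455, ln(30.0/0.73) = 3.7159
V₂ = 25.4 × 4.7455/3.7159 = 25.4 × 1.2771 = 32.4379 knots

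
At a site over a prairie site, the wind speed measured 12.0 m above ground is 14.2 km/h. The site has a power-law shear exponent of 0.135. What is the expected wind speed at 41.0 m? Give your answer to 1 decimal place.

Power-law profile: V₂ = V₁ · (z₂/z₁)^α
V₂ = 14.2 × (41.0/12.0)^0.135 = 14.2 × (3.4167)^0.135
    = 14.2 × 1.1804 = 16.7620 km/h

16.8 km/h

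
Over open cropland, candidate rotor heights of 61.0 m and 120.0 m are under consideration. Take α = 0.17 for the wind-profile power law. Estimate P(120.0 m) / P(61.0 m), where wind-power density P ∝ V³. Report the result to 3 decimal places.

1.412

Speed ratio: V_B/V_A = (z_B/z_A)^α = (120.0/61.0)^0.17 = (1.9672)^0.17 = 1.12190
Power-density ratio: P_B/P_A = (V_B/V_A)³ = (1.12190)³ = 1.41210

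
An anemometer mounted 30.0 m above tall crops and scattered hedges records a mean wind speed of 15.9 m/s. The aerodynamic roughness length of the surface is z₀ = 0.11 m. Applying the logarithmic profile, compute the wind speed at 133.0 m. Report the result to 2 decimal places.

Log law: V(z) ∝ ln(z/z₀), so V₂/V₁ = ln(z₂/z₀) / ln(z₁/z₀).
ln(133.0/0.11) = 7.0976, ln(30.0/0.11) = 5.6085
V₂ = 15.9 × 7.0976/5.6085 = 15.9 × 1.2655 = 20.1217 m/s

20.12 m/s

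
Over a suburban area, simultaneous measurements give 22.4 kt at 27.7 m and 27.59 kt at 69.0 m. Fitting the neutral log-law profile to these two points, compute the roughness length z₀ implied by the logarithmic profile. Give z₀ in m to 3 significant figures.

z₀ ≈ 0.539 m

Log law: V(z) ∝ ln(z/z₀). With r = V₁/V₂ = 22.4/27.59 = 0.81189,
r · ln(z₂/z₀) = ln(z₁/z₀) ⇒ ln z₀ = (ln z₁ − r·ln z₂)/(1 − r)
ln z₀ = (3.32143 − 0.81189×4.23411) / 0.18811 = -0.6177
z₀ = exp(-0.6177) = 0.5392 m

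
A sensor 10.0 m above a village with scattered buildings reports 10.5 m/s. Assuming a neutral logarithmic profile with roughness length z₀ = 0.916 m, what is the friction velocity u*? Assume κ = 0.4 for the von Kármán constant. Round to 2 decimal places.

Log law: V(z) = (u*/κ) · ln(z/z₀) ⇒ u* = κ · V / ln(z/z₀)
u* = 0.4 × 10.5 / ln(10.0/0.916) = 0.4 × 10.5 / 2.3903
   = 4.2000 / 2.3903 = 1.7571 m/s

u* ≈ 1.76 m/s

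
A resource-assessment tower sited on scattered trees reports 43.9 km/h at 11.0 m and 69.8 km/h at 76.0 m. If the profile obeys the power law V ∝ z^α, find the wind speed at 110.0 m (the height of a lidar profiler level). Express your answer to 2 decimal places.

First find α: α = ln(V₂/V₁)/ln(z₂/z₁) = ln(69.8/43.9)/ln(76.0/11.0) = 0.46372/1.93284 = 0.2399
Extrapolate from 76.0 m to 110.0 m: V₃ = 69.8 × (110.0/76.0)^0.2399 = 69.8 × 1.0928 = 76.2748 km/h

76.27 km/h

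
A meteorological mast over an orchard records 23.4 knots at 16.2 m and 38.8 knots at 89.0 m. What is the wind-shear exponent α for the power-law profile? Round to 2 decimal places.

Power law: V₂/V₁ = (z₂/z₁)^α ⇒ α = ln(V₂/V₁) / ln(z₂/z₁)
α = ln(38.8/23.4) / ln(89.0/16.2) = ln(1.6581) / ln(5.4938)
  = 0.50568 / 1.70363 = 0.29683

α ≈ 0.30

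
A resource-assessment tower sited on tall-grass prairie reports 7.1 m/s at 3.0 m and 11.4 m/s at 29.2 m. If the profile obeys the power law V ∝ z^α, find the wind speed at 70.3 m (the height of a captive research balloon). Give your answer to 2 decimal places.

First find α: α = ln(V₂/V₁)/ln(z₂/z₁) = ln(11.4/7.1)/ln(29.2/3.0) = 0.47352/2.27556 = 0.2081
Extrapolate from 29.2 m to 70.3 m: V₃ = 11.4 × (70.3/29.2)^0.2081 = 11.4 × 1.2006 = 13.6869 m/s

13.69 m/s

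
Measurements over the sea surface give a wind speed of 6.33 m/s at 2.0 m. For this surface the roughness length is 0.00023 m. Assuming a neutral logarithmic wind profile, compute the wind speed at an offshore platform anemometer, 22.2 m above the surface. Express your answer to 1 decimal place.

8.0 m/s

Log law: V(z) ∝ ln(z/z₀), so V₂/V₁ = ln(z₂/z₀) / ln(z₁/z₀).
ln(22.2/0.00023) = 11.4775, ln(2.0/0.00023) = 9.0706
V₂ = 6.33 × 11.4775/9.0706 = 6.33 × 1.2654 = 8.0097 m/s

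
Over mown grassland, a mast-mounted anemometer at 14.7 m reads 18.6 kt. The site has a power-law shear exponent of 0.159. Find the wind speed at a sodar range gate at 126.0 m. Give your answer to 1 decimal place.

Power-law profile: V₂ = V₁ · (z₂/z₁)^α
V₂ = 18.6 × (126.0/14.7)^0.159 = 18.6 × (8.5714)^0.159
    = 18.6 × 1.4072 = 26.1739 kt

26.2 kt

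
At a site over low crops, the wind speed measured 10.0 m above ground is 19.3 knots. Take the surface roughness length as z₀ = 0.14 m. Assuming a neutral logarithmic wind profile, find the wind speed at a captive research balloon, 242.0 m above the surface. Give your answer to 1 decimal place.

Log law: V(z) ∝ ln(z/z₀), so V₂/V₁ = ln(z₂/z₀) / ln(z₁/z₀).
ln(242.0/0.14) = 7.4551, ln(10.0/0.14) = 4.2687
V₂ = 19.3 × 7.4551/4.2687 = 19.3 × 1.7464 = 33.7064 knots

33.7 knots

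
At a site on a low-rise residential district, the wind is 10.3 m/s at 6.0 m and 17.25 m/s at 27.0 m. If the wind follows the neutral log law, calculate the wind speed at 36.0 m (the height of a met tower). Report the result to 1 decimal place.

Log law: V ∝ ln(z/z₀). From the pair, with r = V₁/V₂ = 0.59710,
ln z₀ = (ln z₁ − r·ln z₂)/(1 − r) = (1.7918 − 0.59710×3.2958)/0.40290 = -0.4373 → z₀ = 0.6458 m
V₃ = V₁ · ln(z₃/z₀)/ln(z₁/z₀) = 10.3 × 4.0208/2.2291 = 18.5793 m/s

18.6 m/s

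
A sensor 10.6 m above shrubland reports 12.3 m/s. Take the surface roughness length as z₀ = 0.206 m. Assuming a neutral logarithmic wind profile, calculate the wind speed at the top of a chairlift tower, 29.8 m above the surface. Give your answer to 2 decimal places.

15.53 m/s

Log law: V(z) ∝ ln(z/z₀), so V₂/V₁ = ln(z₂/z₀) / ln(z₁/z₀).
ln(29.8/0.206) = 4.9744, ln(10.6/0.206) = 3.9407
V₂ = 12.3 × 4.9744/3.9407 = 12.3 × 1.2623 = 15.5263 m/s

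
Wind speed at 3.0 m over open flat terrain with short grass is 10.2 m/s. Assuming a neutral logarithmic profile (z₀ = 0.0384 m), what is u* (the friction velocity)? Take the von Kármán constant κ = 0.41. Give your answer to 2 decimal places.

Log law: V(z) = (u*/κ) · ln(z/z₀) ⇒ u* = κ · V / ln(z/z₀)
u* = 0.41 × 10.2 / ln(3.0/0.0384) = 0.41 × 10.2 / 4.3583
   = 4.1820 / 4.3583 = 0.9595 m/s

u* ≈ 0.96 m/s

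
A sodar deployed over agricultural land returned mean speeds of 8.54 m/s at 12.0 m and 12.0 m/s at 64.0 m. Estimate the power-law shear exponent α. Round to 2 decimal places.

Power law: V₂/V₁ = (z₂/z₁)^α ⇒ α = ln(V₂/V₁) / ln(z₂/z₁)
α = ln(12.0/8.54) / ln(64.0/12.0) = ln(1.4052) / ln(5.3333)
  = 0.34015 / 1.67398 = 0.20320

α ≈ 0.20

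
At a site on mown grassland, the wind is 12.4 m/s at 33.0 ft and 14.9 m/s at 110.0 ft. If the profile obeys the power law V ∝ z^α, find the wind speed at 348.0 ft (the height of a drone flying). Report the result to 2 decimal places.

17.76 m/s

First find α: α = ln(V₂/V₁)/ln(z₂/z₁) = ln(14.9/12.4)/ln(110.0/33.0) = 0.18366/1.20397 = 0.1525
Extrapolate from 110.0 ft to 348.0 ft: V₃ = 14.9 × (348.0/110.0)^0.1525 = 14.9 × 1.1921 = 17.7619 m/s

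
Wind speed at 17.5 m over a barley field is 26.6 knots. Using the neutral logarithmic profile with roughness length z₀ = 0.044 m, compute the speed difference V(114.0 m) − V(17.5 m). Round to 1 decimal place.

Log law: V₂ = V₁ · ln(z₂/z₀)/ln(z₁/z₀) = 26.6 × 7.8598/5.9858 = 34.9278 knots
ΔV = 34.9278 − 26.6 = 8.3278 knots

8.3 knots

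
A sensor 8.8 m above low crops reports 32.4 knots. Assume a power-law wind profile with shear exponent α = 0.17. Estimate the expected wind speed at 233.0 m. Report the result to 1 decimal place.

56.6 knots

Power-law profile: V₂ = V₁ · (z₂/z₁)^α
V₂ = 32.4 × (233.0/8.8)^0.17 = 32.4 × (26.4773)^0.17
    = 32.4 × 1.7454 = 56.5501 knots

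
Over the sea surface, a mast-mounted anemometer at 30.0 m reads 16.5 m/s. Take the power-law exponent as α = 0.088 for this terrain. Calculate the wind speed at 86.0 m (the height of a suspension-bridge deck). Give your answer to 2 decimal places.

18.10 m/s

Power-law profile: V₂ = V₁ · (z₂/z₁)^α
V₂ = 16.5 × (86.0/30.0)^0.088 = 16.5 × (2.8667)^0.088
    = 16.5 × 1.0971 = 18.1023 m/s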